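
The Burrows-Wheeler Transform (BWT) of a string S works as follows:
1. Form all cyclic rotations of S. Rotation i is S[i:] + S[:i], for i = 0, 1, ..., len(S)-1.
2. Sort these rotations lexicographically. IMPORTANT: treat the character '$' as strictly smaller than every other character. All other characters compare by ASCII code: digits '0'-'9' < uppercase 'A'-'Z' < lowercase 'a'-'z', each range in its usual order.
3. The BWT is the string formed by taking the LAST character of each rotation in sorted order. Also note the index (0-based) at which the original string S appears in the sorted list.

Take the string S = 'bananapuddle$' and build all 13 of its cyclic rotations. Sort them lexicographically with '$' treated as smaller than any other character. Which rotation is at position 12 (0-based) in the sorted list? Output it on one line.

All 13 rotations (rotation i = S[i:]+S[:i]):
  rot[0] = bananapuddle$
  rot[1] = ananapuddle$b
  rot[2] = nanapuddle$ba
  rot[3] = anapuddle$ban
  rot[4] = napuddle$bana
  rot[5] = apuddle$banan
  rot[6] = puddle$banana
  rot[7] = uddle$bananap
  rot[8] = ddle$bananapu
  rot[9] = dle$bananapud
  rot[10] = le$bananapudd
  rot[11] = e$bananapuddl
  rot[12] = $bananapuddle
Sorted (with $ < everything):
  sorted[0] = $bananapuddle
  sorted[1] = ananapuddle$b
  sorted[2] = anapuddle$ban
  sorted[3] = apuddle$banan
  sorted[4] = bananapuddle$
  sorted[5] = ddle$bananapu
  sorted[6] = dle$bananapud
  sorted[7] = e$bananapuddl
  sorted[8] = le$bananapudd
  sorted[9] = nanapuddle$ba
  sorted[10] = napuddle$bana
  sorted[11] = puddle$banana
  sorted[12] = uddle$bananap
sorted[12] = uddle$bananap

Answer: uddle$bananap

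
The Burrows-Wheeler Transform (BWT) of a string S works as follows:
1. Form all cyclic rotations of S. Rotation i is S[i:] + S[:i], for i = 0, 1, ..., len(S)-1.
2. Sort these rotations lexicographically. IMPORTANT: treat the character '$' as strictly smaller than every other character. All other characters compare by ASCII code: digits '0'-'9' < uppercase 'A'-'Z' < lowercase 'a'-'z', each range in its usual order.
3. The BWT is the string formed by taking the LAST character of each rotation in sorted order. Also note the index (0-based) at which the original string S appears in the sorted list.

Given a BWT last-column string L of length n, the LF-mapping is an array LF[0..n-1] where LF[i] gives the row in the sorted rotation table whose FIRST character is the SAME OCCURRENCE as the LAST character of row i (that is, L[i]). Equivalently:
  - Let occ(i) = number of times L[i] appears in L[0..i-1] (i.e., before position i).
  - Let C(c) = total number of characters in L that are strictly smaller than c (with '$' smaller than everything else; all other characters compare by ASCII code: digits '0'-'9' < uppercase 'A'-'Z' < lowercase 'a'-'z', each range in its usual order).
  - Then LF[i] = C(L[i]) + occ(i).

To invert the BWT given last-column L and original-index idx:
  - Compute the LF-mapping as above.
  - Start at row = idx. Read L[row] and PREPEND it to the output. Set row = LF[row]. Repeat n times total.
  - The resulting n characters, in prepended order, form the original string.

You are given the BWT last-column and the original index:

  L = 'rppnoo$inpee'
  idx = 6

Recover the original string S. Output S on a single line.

Answer: onionpepper$

Derivation:
LF mapping: 11 8 9 4 6 7 0 3 5 10 1 2
Walk LF starting at row 6, prepending L[row]:
  step 1: row=6, L[6]='$', prepend. Next row=LF[6]=0
  step 2: row=0, L[0]='r', prepend. Next row=LF[0]=11
  step 3: row=11, L[11]='e', prepend. Next row=LF[11]=2
  step 4: row=2, L[2]='p', prepend. Next row=LF[2]=9
  step 5: row=9, L[9]='p', prepend. Next row=LF[9]=10
  step 6: row=10, L[10]='e', prepend. Next row=LF[10]=1
  step 7: row=1, L[1]='p', prepend. Next row=LF[1]=8
  step 8: row=8, L[8]='n', prepend. Next row=LF[8]=5
  step 9: row=5, L[5]='o', prepend. Next row=LF[5]=7
  step 10: row=7, L[7]='i', prepend. Next row=LF[7]=3
  step 11: row=3, L[3]='n', prepend. Next row=LF[3]=4
  step 12: row=4, L[4]='o', prepend. Next row=LF[4]=6
Reversed output: onionpepper$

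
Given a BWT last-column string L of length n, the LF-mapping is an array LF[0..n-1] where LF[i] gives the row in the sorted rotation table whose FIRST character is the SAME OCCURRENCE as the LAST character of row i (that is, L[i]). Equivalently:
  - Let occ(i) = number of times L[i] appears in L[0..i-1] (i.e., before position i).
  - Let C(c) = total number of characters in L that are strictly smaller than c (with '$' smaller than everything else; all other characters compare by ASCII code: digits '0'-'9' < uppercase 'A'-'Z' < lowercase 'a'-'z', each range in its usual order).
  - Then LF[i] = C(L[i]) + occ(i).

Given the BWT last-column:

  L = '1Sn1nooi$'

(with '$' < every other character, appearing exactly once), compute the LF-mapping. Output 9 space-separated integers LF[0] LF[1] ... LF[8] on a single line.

Answer: 1 3 5 2 6 7 8 4 0

Derivation:
Char counts: '$':1, '1':2, 'S':1, 'i':1, 'n':2, 'o':2
C (first-col start): C('$')=0, C('1')=1, C('S')=3, C('i')=4, C('n')=5, C('o')=7
L[0]='1': occ=0, LF[0]=C('1')+0=1+0=1
L[1]='S': occ=0, LF[1]=C('S')+0=3+0=3
L[2]='n': occ=0, LF[2]=C('n')+0=5+0=5
L[3]='1': occ=1, LF[3]=C('1')+1=1+1=2
L[4]='n': occ=1, LF[4]=C('n')+1=5+1=6
L[5]='o': occ=0, LF[5]=C('o')+0=7+0=7
L[6]='o': occ=1, LF[6]=C('o')+1=7+1=8
L[7]='i': occ=0, LF[7]=C('i')+0=4+0=4
L[8]='$': occ=0, LF[8]=C('$')+0=0+0=0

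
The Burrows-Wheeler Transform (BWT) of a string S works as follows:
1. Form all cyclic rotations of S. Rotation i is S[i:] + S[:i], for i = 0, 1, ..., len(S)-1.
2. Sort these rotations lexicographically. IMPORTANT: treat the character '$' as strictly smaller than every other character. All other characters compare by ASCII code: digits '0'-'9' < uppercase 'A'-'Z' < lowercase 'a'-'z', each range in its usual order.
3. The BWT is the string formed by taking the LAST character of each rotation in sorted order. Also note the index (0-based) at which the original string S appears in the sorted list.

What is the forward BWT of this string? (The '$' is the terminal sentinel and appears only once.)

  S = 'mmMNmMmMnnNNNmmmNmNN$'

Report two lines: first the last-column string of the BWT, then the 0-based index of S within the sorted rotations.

All 21 rotations (rotation i = S[i:]+S[:i]):
  rot[0] = mmMNmMmMnnNNNmmmNmNN$
  rot[1] = mMNmMmMnnNNNmmmNmNN$m
  rot[2] = MNmMmMnnNNNmmmNmNN$mm
  rot[3] = NmMmMnnNNNmmmNmNN$mmM
  rot[4] = mMmMnnNNNmmmNmNN$mmMN
  rot[5] = MmMnnNNNmmmNmNN$mmMNm
  rot[6] = mMnnNNNmmmNmNN$mmMNmM
  rot[7] = MnnNNNmmmNmNN$mmMNmMm
  rot[8] = nnNNNmmmNmNN$mmMNmMmM
  rot[9] = nNNNmmmNmNN$mmMNmMmMn
  rot[10] = NNNmmmNmNN$mmMNmMmMnn
  rot[11] = NNmmmNmNN$mmMNmMmMnnN
  rot[12] = NmmmNmNN$mmMNmMmMnnNN
  rot[13] = mmmNmNN$mmMNmMmMnnNNN
  rot[14] = mmNmNN$mmMNmMmMnnNNNm
  rot[15] = mNmNN$mmMNmMmMnnNNNmm
  rot[16] = NmNN$mmMNmMmMnnNNNmmm
  rot[17] = mNN$mmMNmMmMnnNNNmmmN
  rot[18] = NN$mmMNmMmMnnNNNmmmNm
  rot[19] = N$mmMNmMmMnnNNNmmmNmN
  rot[20] = $mmMNmMmMnnNNNmmmNmNN
Sorted (with $ < everything):
  sorted[0] = $mmMNmMmMnnNNNmmmNmNN  (last char: 'N')
  sorted[1] = MNmMmMnnNNNmmmNmNN$mm  (last char: 'm')
  sorted[2] = MmMnnNNNmmmNmNN$mmMNm  (last char: 'm')
  sorted[3] = MnnNNNmmmNmNN$mmMNmMm  (last char: 'm')
  sorted[4] = N$mmMNmMmMnnNNNmmmNmN  (last char: 'N')
  sorted[5] = NN$mmMNmMmMnnNNNmmmNm  (last char: 'm')
  sorted[6] = NNNmmmNmNN$mmMNmMmMnn  (last char: 'n')
  sorted[7] = NNmmmNmNN$mmMNmMmMnnN  (last char: 'N')
  sorted[8] = NmMmMnnNNNmmmNmNN$mmM  (last char: 'M')
  sorted[9] = NmNN$mmMNmMmMnnNNNmmm  (last char: 'm')
  sorted[10] = NmmmNmNN$mmMNmMmMnnNN  (last char: 'N')
  sorted[11] = mMNmMmMnnNNNmmmNmNN$m  (last char: 'm')
  sorted[12] = mMmMnnNNNmmmNmNN$mmMN  (last char: 'N')
  sorted[13] = mMnnNNNmmmNmNN$mmMNmM  (last char: 'M')
  sorted[14] = mNN$mmMNmMmMnnNNNmmmN  (last char: 'N')
  sorted[15] = mNmNN$mmMNmMmMnnNNNmm  (last char: 'm')
  sorted[16] = mmMNmMmMnnNNNmmmNmNN$  (last char: '$')
  sorted[17] = mmNmNN$mmMNmMmMnnNNNm  (last char: 'm')
  sorted[18] = mmmNmNN$mmMNmMmMnnNNN  (last char: 'N')
  sorted[19] = nNNNmmmNmNN$mmMNmMmMn  (last char: 'n')
  sorted[20] = nnNNNmmmNmNN$mmMNmMmM  (last char: 'M')
Last column: NmmmNmnNMmNmNMNm$mNnM
Original string S is at sorted index 16

Answer: NmmmNmnNMmNmNMNm$mNnM
16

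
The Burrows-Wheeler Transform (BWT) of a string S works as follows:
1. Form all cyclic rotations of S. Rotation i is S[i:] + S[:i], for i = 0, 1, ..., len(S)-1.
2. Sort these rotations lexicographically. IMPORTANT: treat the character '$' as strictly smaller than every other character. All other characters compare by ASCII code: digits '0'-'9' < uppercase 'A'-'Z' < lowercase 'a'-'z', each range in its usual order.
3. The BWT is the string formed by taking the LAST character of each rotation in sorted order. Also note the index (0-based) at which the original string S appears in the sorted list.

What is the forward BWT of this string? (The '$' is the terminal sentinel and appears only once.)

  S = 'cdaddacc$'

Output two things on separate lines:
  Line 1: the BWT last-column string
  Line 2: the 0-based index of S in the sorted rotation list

All 9 rotations (rotation i = S[i:]+S[:i]):
  rot[0] = cdaddacc$
  rot[1] = daddacc$c
  rot[2] = addacc$cd
  rot[3] = ddacc$cda
  rot[4] = dacc$cdad
  rot[5] = acc$cdadd
  rot[6] = cc$cdadda
  rot[7] = c$cdaddac
  rot[8] = $cdaddacc
Sorted (with $ < everything):
  sorted[0] = $cdaddacc  (last char: 'c')
  sorted[1] = acc$cdadd  (last char: 'd')
  sorted[2] = addacc$cd  (last char: 'd')
  sorted[3] = c$cdaddac  (last char: 'c')
  sorted[4] = cc$cdadda  (last char: 'a')
  sorted[5] = cdaddacc$  (last char: '$')
  sorted[6] = dacc$cdad  (last char: 'd')
  sorted[7] = daddacc$c  (last char: 'c')
  sorted[8] = ddacc$cda  (last char: 'a')
Last column: cddca$dca
Original string S is at sorted index 5

Answer: cddca$dca
5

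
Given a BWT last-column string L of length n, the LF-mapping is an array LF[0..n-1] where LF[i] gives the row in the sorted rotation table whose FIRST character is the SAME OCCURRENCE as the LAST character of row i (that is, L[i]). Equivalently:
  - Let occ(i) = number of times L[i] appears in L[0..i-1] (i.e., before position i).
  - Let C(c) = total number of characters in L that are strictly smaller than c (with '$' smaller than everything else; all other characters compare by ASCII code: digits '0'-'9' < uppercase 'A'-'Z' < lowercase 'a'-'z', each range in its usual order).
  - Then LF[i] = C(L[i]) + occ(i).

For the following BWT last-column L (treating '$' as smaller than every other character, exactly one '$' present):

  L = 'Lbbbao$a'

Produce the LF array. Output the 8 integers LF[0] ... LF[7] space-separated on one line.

Answer: 1 4 5 6 2 7 0 3

Derivation:
Char counts: '$':1, 'L':1, 'a':2, 'b':3, 'o':1
C (first-col start): C('$')=0, C('L')=1, C('a')=2, C('b')=4, C('o')=7
L[0]='L': occ=0, LF[0]=C('L')+0=1+0=1
L[1]='b': occ=0, LF[1]=C('b')+0=4+0=4
L[2]='b': occ=1, LF[2]=C('b')+1=4+1=5
L[3]='b': occ=2, LF[3]=C('b')+2=4+2=6
L[4]='a': occ=0, LF[4]=C('a')+0=2+0=2
L[5]='o': occ=0, LF[5]=C('o')+0=7+0=7
L[6]='$': occ=0, LF[6]=C('$')+0=0+0=0
L[7]='a': occ=1, LF[7]=C('a')+1=2+1=3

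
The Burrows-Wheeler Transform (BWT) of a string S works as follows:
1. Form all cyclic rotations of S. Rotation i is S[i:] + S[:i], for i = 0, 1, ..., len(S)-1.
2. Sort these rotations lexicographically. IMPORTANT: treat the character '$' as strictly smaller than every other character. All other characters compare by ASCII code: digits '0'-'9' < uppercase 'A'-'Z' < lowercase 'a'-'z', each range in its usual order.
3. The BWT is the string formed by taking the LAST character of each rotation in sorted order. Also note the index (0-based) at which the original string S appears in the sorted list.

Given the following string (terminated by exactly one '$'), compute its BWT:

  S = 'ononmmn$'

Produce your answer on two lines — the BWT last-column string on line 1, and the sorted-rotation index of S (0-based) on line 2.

Answer: nnmmoon$
7

Derivation:
All 8 rotations (rotation i = S[i:]+S[:i]):
  rot[0] = ononmmn$
  rot[1] = nonmmn$o
  rot[2] = onmmn$on
  rot[3] = nmmn$ono
  rot[4] = mmn$onon
  rot[5] = mn$ononm
  rot[6] = n$ononmm
  rot[7] = $ononmmn
Sorted (with $ < everything):
  sorted[0] = $ononmmn  (last char: 'n')
  sorted[1] = mmn$onon  (last char: 'n')
  sorted[2] = mn$ononm  (last char: 'm')
  sorted[3] = n$ononmm  (last char: 'm')
  sorted[4] = nmmn$ono  (last char: 'o')
  sorted[5] = nonmmn$o  (last char: 'o')
  sorted[6] = onmmn$on  (last char: 'n')
  sorted[7] = ononmmn$  (last char: '$')
Last column: nnmmoon$
Original string S is at sorted index 7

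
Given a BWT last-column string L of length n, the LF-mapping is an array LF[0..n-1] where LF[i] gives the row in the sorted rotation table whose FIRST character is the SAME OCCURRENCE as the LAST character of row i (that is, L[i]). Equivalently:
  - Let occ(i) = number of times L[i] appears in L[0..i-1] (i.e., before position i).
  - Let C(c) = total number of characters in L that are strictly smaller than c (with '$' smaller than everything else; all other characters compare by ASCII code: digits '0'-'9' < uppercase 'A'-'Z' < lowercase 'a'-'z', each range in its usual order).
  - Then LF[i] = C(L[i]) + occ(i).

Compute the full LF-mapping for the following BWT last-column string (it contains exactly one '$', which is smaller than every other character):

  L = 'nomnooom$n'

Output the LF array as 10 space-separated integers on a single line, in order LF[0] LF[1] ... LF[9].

Answer: 3 6 1 4 7 8 9 2 0 5

Derivation:
Char counts: '$':1, 'm':2, 'n':3, 'o':4
C (first-col start): C('$')=0, C('m')=1, C('n')=3, C('o')=6
L[0]='n': occ=0, LF[0]=C('n')+0=3+0=3
L[1]='o': occ=0, LF[1]=C('o')+0=6+0=6
L[2]='m': occ=0, LF[2]=C('m')+0=1+0=1
L[3]='n': occ=1, LF[3]=C('n')+1=3+1=4
L[4]='o': occ=1, LF[4]=C('o')+1=6+1=7
L[5]='o': occ=2, LF[5]=C('o')+2=6+2=8
L[6]='o': occ=3, LF[6]=C('o')+3=6+3=9
L[7]='m': occ=1, LF[7]=C('m')+1=1+1=2
L[8]='$': occ=0, LF[8]=C('$')+0=0+0=0
L[9]='n': occ=2, LF[9]=C('n')+2=3+2=5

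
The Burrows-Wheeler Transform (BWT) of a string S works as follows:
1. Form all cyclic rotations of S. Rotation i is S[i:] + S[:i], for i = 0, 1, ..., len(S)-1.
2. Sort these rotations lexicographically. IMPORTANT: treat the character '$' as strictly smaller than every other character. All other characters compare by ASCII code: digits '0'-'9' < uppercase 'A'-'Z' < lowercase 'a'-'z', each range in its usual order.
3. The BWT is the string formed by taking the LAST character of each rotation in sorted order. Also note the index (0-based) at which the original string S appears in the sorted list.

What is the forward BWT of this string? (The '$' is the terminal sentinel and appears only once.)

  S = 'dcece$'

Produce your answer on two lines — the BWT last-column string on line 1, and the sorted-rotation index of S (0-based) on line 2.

All 6 rotations (rotation i = S[i:]+S[:i]):
  rot[0] = dcece$
  rot[1] = cece$d
  rot[2] = ece$dc
  rot[3] = ce$dce
  rot[4] = e$dcec
  rot[5] = $dcece
Sorted (with $ < everything):
  sorted[0] = $dcece  (last char: 'e')
  sorted[1] = ce$dce  (last char: 'e')
  sorted[2] = cece$d  (last char: 'd')
  sorted[3] = dcece$  (last char: '$')
  sorted[4] = e$dcec  (last char: 'c')
  sorted[5] = ece$dc  (last char: 'c')
Last column: eed$cc
Original string S is at sorted index 3

Answer: eed$cc
3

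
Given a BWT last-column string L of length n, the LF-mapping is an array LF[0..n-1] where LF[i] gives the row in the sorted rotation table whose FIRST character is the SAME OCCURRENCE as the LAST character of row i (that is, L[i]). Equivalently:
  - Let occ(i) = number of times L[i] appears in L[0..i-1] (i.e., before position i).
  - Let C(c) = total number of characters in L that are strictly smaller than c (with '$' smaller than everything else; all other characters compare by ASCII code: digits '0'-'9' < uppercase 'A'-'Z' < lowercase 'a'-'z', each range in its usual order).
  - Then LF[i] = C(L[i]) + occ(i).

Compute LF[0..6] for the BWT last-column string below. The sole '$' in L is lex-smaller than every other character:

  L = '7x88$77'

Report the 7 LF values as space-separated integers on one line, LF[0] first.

Answer: 1 6 4 5 0 2 3

Derivation:
Char counts: '$':1, '7':3, '8':2, 'x':1
C (first-col start): C('$')=0, C('7')=1, C('8')=4, C('x')=6
L[0]='7': occ=0, LF[0]=C('7')+0=1+0=1
L[1]='x': occ=0, LF[1]=C('x')+0=6+0=6
L[2]='8': occ=0, LF[2]=C('8')+0=4+0=4
L[3]='8': occ=1, LF[3]=C('8')+1=4+1=5
L[4]='$': occ=0, LF[4]=C('$')+0=0+0=0
L[5]='7': occ=1, LF[5]=C('7')+1=1+1=2
L[6]='7': occ=2, LF[6]=C('7')+2=1+2=3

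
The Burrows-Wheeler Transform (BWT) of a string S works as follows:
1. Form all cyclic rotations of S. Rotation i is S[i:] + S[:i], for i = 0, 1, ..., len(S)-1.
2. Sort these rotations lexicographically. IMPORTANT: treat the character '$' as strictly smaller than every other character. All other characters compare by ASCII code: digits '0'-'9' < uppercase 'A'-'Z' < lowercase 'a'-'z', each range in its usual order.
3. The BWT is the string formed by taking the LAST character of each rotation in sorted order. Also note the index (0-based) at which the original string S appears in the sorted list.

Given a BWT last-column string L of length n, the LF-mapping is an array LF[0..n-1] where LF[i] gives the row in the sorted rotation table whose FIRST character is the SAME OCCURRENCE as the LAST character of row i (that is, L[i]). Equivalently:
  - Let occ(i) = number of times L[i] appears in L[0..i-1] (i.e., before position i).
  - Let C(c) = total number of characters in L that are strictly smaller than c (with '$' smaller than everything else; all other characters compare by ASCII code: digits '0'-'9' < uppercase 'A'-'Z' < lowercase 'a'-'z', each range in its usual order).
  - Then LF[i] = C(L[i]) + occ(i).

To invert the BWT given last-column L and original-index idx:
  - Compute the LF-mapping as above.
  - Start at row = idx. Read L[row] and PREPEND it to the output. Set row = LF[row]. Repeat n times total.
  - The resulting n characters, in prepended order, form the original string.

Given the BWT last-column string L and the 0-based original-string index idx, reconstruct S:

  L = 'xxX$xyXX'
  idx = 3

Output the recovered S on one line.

LF mapping: 4 5 1 0 6 7 2 3
Walk LF starting at row 3, prepending L[row]:
  step 1: row=3, L[3]='$', prepend. Next row=LF[3]=0
  step 2: row=0, L[0]='x', prepend. Next row=LF[0]=4
  step 3: row=4, L[4]='x', prepend. Next row=LF[4]=6
  step 4: row=6, L[6]='X', prepend. Next row=LF[6]=2
  step 5: row=2, L[2]='X', prepend. Next row=LF[2]=1
  step 6: row=1, L[1]='x', prepend. Next row=LF[1]=5
  step 7: row=5, L[5]='y', prepend. Next row=LF[5]=7
  step 8: row=7, L[7]='X', prepend. Next row=LF[7]=3
Reversed output: XyxXXxx$

Answer: XyxXXxx$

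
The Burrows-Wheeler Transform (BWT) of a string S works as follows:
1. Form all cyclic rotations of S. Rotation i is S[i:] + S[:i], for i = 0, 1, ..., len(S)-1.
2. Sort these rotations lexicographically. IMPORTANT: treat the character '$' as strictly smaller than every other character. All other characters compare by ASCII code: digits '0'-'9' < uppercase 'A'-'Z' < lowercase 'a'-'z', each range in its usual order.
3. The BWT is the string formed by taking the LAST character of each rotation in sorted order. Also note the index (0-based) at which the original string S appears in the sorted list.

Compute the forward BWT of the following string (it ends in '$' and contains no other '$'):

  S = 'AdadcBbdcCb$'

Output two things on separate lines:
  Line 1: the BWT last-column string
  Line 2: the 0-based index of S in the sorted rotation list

All 12 rotations (rotation i = S[i:]+S[:i]):
  rot[0] = AdadcBbdcCb$
  rot[1] = dadcBbdcCb$A
  rot[2] = adcBbdcCb$Ad
  rot[3] = dcBbdcCb$Ada
  rot[4] = cBbdcCb$Adad
  rot[5] = BbdcCb$Adadc
  rot[6] = bdcCb$AdadcB
  rot[7] = dcCb$AdadcBb
  rot[8] = cCb$AdadcBbd
  rot[9] = Cb$AdadcBbdc
  rot[10] = b$AdadcBbdcC
  rot[11] = $AdadcBbdcCb
Sorted (with $ < everything):
  sorted[0] = $AdadcBbdcCb  (last char: 'b')
  sorted[1] = AdadcBbdcCb$  (last char: '$')
  sorted[2] = BbdcCb$Adadc  (last char: 'c')
  sorted[3] = Cb$AdadcBbdc  (last char: 'c')
  sorted[4] = adcBbdcCb$Ad  (last char: 'd')
  sorted[5] = b$AdadcBbdcC  (last char: 'C')
  sorted[6] = bdcCb$AdadcB  (last char: 'B')
  sorted[7] = cBbdcCb$Adad  (last char: 'd')
  sorted[8] = cCb$AdadcBbd  (last char: 'd')
  sorted[9] = dadcBbdcCb$A  (last char: 'A')
  sorted[10] = dcBbdcCb$Ada  (last char: 'a')
  sorted[11] = dcCb$AdadcBb  (last char: 'b')
Last column: b$ccdCBddAab
Original string S is at sorted index 1

Answer: b$ccdCBddAab
1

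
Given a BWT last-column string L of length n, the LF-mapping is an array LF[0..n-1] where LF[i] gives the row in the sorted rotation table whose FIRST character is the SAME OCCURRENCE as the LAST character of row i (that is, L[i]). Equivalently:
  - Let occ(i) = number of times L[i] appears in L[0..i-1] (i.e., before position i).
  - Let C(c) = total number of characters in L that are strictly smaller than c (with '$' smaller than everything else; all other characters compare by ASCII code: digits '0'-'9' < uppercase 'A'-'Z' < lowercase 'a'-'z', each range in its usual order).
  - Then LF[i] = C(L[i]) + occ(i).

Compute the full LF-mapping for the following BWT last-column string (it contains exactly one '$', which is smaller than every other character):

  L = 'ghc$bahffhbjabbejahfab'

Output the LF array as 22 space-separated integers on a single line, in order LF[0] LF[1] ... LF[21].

Answer: 15 16 10 0 5 1 17 12 13 18 6 20 2 7 8 11 21 3 19 14 4 9

Derivation:
Char counts: '$':1, 'a':4, 'b':5, 'c':1, 'e':1, 'f':3, 'g':1, 'h':4, 'j':2
C (first-col start): C('$')=0, C('a')=1, C('b')=5, C('c')=10, C('e')=11, C('f')=12, C('g')=15, C('h')=16, C('j')=20
L[0]='g': occ=0, LF[0]=C('g')+0=15+0=15
L[1]='h': occ=0, LF[1]=C('h')+0=16+0=16
L[2]='c': occ=0, LF[2]=C('c')+0=10+0=10
L[3]='$': occ=0, LF[3]=C('$')+0=0+0=0
L[4]='b': occ=0, LF[4]=C('b')+0=5+0=5
L[5]='a': occ=0, LF[5]=C('a')+0=1+0=1
L[6]='h': occ=1, LF[6]=C('h')+1=16+1=17
L[7]='f': occ=0, LF[7]=C('f')+0=12+0=12
L[8]='f': occ=1, LF[8]=C('f')+1=12+1=13
L[9]='h': occ=2, LF[9]=C('h')+2=16+2=18
L[10]='b': occ=1, LF[10]=C('b')+1=5+1=6
L[11]='j': occ=0, LF[11]=C('j')+0=20+0=20
L[12]='a': occ=1, LF[12]=C('a')+1=1+1=2
L[13]='b': occ=2, LF[13]=C('b')+2=5+2=7
L[14]='b': occ=3, LF[14]=C('b')+3=5+3=8
L[15]='e': occ=0, LF[15]=C('e')+0=11+0=11
L[16]='j': occ=1, LF[16]=C('j')+1=20+1=21
L[17]='a': occ=2, LF[17]=C('a')+2=1+2=3
L[18]='h': occ=3, LF[18]=C('h')+3=16+3=19
L[19]='f': occ=2, LF[19]=C('f')+2=12+2=14
L[20]='a': occ=3, LF[20]=C('a')+3=1+3=4
L[21]='b': occ=4, LF[21]=C('b')+4=5+4=9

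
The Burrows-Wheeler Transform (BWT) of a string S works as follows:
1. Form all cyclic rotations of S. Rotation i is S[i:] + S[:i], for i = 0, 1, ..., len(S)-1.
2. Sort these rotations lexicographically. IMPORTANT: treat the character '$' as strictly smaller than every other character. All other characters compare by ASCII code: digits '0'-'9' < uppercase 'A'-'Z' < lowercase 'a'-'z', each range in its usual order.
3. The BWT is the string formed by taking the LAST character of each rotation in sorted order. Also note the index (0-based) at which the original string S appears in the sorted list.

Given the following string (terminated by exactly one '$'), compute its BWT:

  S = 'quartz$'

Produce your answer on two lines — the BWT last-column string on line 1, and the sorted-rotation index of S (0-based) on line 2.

All 7 rotations (rotation i = S[i:]+S[:i]):
  rot[0] = quartz$
  rot[1] = uartz$q
  rot[2] = artz$qu
  rot[3] = rtz$qua
  rot[4] = tz$quar
  rot[5] = z$quart
  rot[6] = $quartz
Sorted (with $ < everything):
  sorted[0] = $quartz  (last char: 'z')
  sorted[1] = artz$qu  (last char: 'u')
  sorted[2] = quartz$  (last char: '$')
  sorted[3] = rtz$qua  (last char: 'a')
  sorted[4] = tz$quar  (last char: 'r')
  sorted[5] = uartz$q  (last char: 'q')
  sorted[6] = z$quart  (last char: 't')
Last column: zu$arqt
Original string S is at sorted index 2

Answer: zu$arqt
2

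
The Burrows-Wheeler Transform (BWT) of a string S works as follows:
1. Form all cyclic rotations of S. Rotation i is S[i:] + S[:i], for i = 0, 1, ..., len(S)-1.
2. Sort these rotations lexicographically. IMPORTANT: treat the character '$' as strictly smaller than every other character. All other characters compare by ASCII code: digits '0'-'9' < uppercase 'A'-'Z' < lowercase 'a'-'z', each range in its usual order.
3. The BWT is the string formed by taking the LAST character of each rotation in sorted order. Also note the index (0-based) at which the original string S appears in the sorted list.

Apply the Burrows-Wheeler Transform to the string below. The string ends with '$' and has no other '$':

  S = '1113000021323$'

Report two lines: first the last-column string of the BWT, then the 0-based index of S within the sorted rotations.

All 14 rotations (rotation i = S[i:]+S[:i]):
  rot[0] = 1113000021323$
  rot[1] = 113000021323$1
  rot[2] = 13000021323$11
  rot[3] = 3000021323$111
  rot[4] = 000021323$1113
  rot[5] = 00021323$11130
  rot[6] = 0021323$111300
  rot[7] = 021323$1113000
  rot[8] = 21323$11130000
  rot[9] = 1323$111300002
  rot[10] = 323$1113000021
  rot[11] = 23$11130000213
  rot[12] = 3$111300002132
  rot[13] = $1113000021323
Sorted (with $ < everything):
  sorted[0] = $1113000021323  (last char: '3')
  sorted[1] = 000021323$1113  (last char: '3')
  sorted[2] = 00021323$11130  (last char: '0')
  sorted[3] = 0021323$111300  (last char: '0')
  sorted[4] = 021323$1113000  (last char: '0')
  sorted[5] = 1113000021323$  (last char: '$')
  sorted[6] = 113000021323$1  (last char: '1')
  sorted[7] = 13000021323$11  (last char: '1')
  sorted[8] = 1323$111300002  (last char: '2')
  sorted[9] = 21323$11130000  (last char: '0')
  sorted[10] = 23$11130000213  (last char: '3')
  sorted[11] = 3$111300002132  (last char: '2')
  sorted[12] = 3000021323$111  (last char: '1')
  sorted[13] = 323$1113000021  (last char: '1')
Last column: 33000$11203211
Original string S is at sorted index 5

Answer: 33000$11203211
5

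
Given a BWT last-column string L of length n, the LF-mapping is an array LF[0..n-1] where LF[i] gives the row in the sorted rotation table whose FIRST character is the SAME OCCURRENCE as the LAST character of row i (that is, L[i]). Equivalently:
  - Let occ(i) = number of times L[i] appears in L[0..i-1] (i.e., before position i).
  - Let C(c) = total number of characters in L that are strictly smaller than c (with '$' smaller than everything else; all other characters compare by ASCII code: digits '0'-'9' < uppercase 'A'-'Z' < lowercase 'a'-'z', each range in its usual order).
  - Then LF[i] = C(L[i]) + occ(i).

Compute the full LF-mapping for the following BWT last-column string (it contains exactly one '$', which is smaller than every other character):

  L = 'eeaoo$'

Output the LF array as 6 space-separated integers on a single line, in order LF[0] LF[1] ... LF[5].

Answer: 2 3 1 4 5 0

Derivation:
Char counts: '$':1, 'a':1, 'e':2, 'o':2
C (first-col start): C('$')=0, C('a')=1, C('e')=2, C('o')=4
L[0]='e': occ=0, LF[0]=C('e')+0=2+0=2
L[1]='e': occ=1, LF[1]=C('e')+1=2+1=3
L[2]='a': occ=0, LF[2]=C('a')+0=1+0=1
L[3]='o': occ=0, LF[3]=C('o')+0=4+0=4
L[4]='o': occ=1, LF[4]=C('o')+1=4+1=5
L[5]='$': occ=0, LF[5]=C('$')+0=0+0=0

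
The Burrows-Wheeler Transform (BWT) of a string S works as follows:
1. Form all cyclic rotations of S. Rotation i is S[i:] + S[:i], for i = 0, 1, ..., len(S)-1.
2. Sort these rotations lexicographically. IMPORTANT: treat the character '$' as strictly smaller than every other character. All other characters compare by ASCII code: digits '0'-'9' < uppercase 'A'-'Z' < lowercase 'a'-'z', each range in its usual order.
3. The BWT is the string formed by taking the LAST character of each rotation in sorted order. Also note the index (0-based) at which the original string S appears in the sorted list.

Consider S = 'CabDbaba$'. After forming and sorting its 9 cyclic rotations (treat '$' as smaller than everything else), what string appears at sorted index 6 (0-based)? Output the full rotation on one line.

All 9 rotations (rotation i = S[i:]+S[:i]):
  rot[0] = CabDbaba$
  rot[1] = abDbaba$C
  rot[2] = bDbaba$Ca
  rot[3] = Dbaba$Cab
  rot[4] = baba$CabD
  rot[5] = aba$CabDb
  rot[6] = ba$CabDba
  rot[7] = a$CabDbab
  rot[8] = $CabDbaba
Sorted (with $ < everything):
  sorted[0] = $CabDbaba
  sorted[1] = CabDbaba$
  sorted[2] = Dbaba$Cab
  sorted[3] = a$CabDbab
  sorted[4] = abDbaba$C
  sorted[5] = aba$CabDb
  sorted[6] = bDbaba$Ca
  sorted[7] = ba$CabDba
  sorted[8] = baba$CabD
sorted[6] = bDbaba$Ca

Answer: bDbaba$Ca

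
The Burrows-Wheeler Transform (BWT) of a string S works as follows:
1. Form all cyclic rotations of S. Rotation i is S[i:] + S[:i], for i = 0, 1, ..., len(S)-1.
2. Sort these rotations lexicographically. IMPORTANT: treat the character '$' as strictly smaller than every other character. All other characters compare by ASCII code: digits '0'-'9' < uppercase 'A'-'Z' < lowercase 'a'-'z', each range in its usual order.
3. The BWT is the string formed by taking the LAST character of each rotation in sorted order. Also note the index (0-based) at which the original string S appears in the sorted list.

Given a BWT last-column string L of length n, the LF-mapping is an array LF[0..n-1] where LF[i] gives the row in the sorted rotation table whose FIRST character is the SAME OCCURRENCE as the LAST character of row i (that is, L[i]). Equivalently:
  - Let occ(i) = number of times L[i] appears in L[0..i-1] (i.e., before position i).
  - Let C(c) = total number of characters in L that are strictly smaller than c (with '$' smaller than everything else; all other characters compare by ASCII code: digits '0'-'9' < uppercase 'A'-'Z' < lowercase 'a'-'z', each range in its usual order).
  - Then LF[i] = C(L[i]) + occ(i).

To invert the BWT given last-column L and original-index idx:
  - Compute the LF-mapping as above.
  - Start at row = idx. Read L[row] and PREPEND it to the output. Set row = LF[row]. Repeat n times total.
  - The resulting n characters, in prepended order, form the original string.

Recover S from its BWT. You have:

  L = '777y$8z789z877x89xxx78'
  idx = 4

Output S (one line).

Answer: 77z798878z88x9xxxy777$

Derivation:
LF mapping: 1 2 3 19 0 8 20 4 9 13 21 10 5 6 15 11 14 16 17 18 7 12
Walk LF starting at row 4, prepending L[row]:
  step 1: row=4, L[4]='$', prepend. Next row=LF[4]=0
  step 2: row=0, L[0]='7', prepend. Next row=LF[0]=1
  step 3: row=1, L[1]='7', prepend. Next row=LF[1]=2
  step 4: row=2, L[2]='7', prepend. Next row=LF[2]=3
  step 5: row=3, L[3]='y', prepend. Next row=LF[3]=19
  step 6: row=19, L[19]='x', prepend. Next row=LF[19]=18
  step 7: row=18, L[18]='x', prepend. Next row=LF[18]=17
  step 8: row=17, L[17]='x', prepend. Next row=LF[17]=16
  step 9: row=16, L[16]='9', prepend. Next row=LF[16]=14
  step 10: row=14, L[14]='x', prepend. Next row=LF[14]=15
  step 11: row=15, L[15]='8', prepend. Next row=LF[15]=11
  step 12: row=11, L[11]='8', prepend. Next row=LF[11]=10
  step 13: row=10, L[10]='z', prepend. Next row=LF[10]=21
  step 14: row=21, L[21]='8', prepend. Next row=LF[21]=12
  step 15: row=12, L[12]='7', prepend. Next row=LF[12]=5
  step 16: row=5, L[5]='8', prepend. Next row=LF[5]=8
  step 17: row=8, L[8]='8', prepend. Next row=LF[8]=9
  step 18: row=9, L[9]='9', prepend. Next row=LF[9]=13
  step 19: row=13, L[13]='7', prepend. Next row=LF[13]=6
  step 20: row=6, L[6]='z', prepend. Next row=LF[6]=20
  step 21: row=20, L[20]='7', prepend. Next row=LF[20]=7
  step 22: row=7, L[7]='7', prepend. Next row=LF[7]=4
Reversed output: 77z798878z88x9xxxy777$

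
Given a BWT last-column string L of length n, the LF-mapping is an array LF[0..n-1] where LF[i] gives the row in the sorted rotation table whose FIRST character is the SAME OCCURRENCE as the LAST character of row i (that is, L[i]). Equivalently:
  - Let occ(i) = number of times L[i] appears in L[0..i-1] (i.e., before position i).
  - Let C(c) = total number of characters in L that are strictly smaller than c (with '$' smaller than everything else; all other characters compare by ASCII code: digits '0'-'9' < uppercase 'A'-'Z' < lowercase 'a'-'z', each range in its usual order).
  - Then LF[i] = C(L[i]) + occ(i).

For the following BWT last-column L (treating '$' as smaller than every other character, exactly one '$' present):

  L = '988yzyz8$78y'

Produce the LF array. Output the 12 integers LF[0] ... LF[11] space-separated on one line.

Char counts: '$':1, '7':1, '8':4, '9':1, 'y':3, 'z':2
C (first-col start): C('$')=0, C('7')=1, C('8')=2, C('9')=6, C('y')=7, C('z')=10
L[0]='9': occ=0, LF[0]=C('9')+0=6+0=6
L[1]='8': occ=0, LF[1]=C('8')+0=2+0=2
L[2]='8': occ=1, LF[2]=C('8')+1=2+1=3
L[3]='y': occ=0, LF[3]=C('y')+0=7+0=7
L[4]='z': occ=0, LF[4]=C('z')+0=10+0=10
L[5]='y': occ=1, LF[5]=C('y')+1=7+1=8
L[6]='z': occ=1, LF[6]=C('z')+1=10+1=11
L[7]='8': occ=2, LF[7]=C('8')+2=2+2=4
L[8]='$': occ=0, LF[8]=C('$')+0=0+0=0
L[9]='7': occ=0, LF[9]=C('7')+0=1+0=1
L[10]='8': occ=3, LF[10]=C('8')+3=2+3=5
L[11]='y': occ=2, LF[11]=C('y')+2=7+2=9

Answer: 6 2 3 7 10 8 11 4 0 1 5 9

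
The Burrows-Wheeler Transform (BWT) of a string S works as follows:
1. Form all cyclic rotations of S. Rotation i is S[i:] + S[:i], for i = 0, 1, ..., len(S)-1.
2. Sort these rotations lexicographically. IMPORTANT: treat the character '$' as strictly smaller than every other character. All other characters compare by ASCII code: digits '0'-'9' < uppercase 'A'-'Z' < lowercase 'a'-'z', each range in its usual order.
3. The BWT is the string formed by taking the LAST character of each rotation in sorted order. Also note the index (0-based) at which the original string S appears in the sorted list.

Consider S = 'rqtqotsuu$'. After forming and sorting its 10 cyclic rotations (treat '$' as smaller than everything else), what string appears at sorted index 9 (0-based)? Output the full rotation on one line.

All 10 rotations (rotation i = S[i:]+S[:i]):
  rot[0] = rqtqotsuu$
  rot[1] = qtqotsuu$r
  rot[2] = tqotsuu$rq
  rot[3] = qotsuu$rqt
  rot[4] = otsuu$rqtq
  rot[5] = tsuu$rqtqo
  rot[6] = suu$rqtqot
  rot[7] = uu$rqtqots
  rot[8] = u$rqtqotsu
  rot[9] = $rqtqotsuu
Sorted (with $ < everything):
  sorted[0] = $rqtqotsuu
  sorted[1] = otsuu$rqtq
  sorted[2] = qotsuu$rqt
  sorted[3] = qtqotsuu$r
  sorted[4] = rqtqotsuu$
  sorted[5] = suu$rqtqot
  sorted[6] = tqotsuu$rq
  sorted[7] = tsuu$rqtqo
  sorted[8] = u$rqtqotsu
  sorted[9] = uu$rqtqots
sorted[9] = uu$rqtqots

Answer: uu$rqtqots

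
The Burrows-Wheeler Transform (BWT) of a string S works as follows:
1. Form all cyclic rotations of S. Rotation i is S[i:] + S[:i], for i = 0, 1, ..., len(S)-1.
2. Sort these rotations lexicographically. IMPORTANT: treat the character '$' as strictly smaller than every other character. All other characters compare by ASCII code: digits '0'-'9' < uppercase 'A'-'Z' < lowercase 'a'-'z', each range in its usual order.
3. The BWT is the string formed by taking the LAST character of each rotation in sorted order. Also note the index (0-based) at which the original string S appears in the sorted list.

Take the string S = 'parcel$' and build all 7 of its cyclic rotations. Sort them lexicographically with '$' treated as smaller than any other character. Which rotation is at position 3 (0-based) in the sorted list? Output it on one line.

All 7 rotations (rotation i = S[i:]+S[:i]):
  rot[0] = parcel$
  rot[1] = arcel$p
  rot[2] = rcel$pa
  rot[3] = cel$par
  rot[4] = el$parc
  rot[5] = l$parce
  rot[6] = $parcel
Sorted (with $ < everything):
  sorted[0] = $parcel
  sorted[1] = arcel$p
  sorted[2] = cel$par
  sorted[3] = el$parc
  sorted[4] = l$parce
  sorted[5] = parcel$
  sorted[6] = rcel$pa
sorted[3] = el$parc

Answer: el$parc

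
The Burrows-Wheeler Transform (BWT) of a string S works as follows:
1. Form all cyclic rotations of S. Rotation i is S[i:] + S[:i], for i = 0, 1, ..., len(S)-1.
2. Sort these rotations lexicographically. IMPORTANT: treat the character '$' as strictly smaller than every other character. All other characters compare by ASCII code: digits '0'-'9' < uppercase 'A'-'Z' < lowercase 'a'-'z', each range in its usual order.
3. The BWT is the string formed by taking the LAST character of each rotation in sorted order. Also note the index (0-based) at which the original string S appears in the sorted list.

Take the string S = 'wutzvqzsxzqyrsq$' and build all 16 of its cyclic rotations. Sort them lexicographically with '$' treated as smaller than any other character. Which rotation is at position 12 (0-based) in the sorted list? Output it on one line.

Answer: yrsq$wutzvqzsxzq

Derivation:
All 16 rotations (rotation i = S[i:]+S[:i]):
  rot[0] = wutzvqzsxzqyrsq$
  rot[1] = utzvqzsxzqyrsq$w
  rot[2] = tzvqzsxzqyrsq$wu
  rot[3] = zvqzsxzqyrsq$wut
  rot[4] = vqzsxzqyrsq$wutz
  rot[5] = qzsxzqyrsq$wutzv
  rot[6] = zsxzqyrsq$wutzvq
  rot[7] = sxzqyrsq$wutzvqz
  rot[8] = xzqyrsq$wutzvqzs
  rot[9] = zqyrsq$wutzvqzsx
  rot[10] = qyrsq$wutzvqzsxz
  rot[11] = yrsq$wutzvqzsxzq
  rot[12] = rsq$wutzvqzsxzqy
  rot[13] = sq$wutzvqzsxzqyr
  rot[14] = q$wutzvqzsxzqyrs
  rot[15] = $wutzvqzsxzqyrsq
Sorted (with $ < everything):
  sorted[0] = $wutzvqzsxzqyrsq
  sorted[1] = q$wutzvqzsxzqyrs
  sorted[2] = qyrsq$wutzvqzsxz
  sorted[3] = qzsxzqyrsq$wutzv
  sorted[4] = rsq$wutzvqzsxzqy
  sorted[5] = sq$wutzvqzsxzqyr
  sorted[6] = sxzqyrsq$wutzvqz
  sorted[7] = tzvqzsxzqyrsq$wu
  sorted[8] = utzvqzsxzqyrsq$w
  sorted[9] = vqzsxzqyrsq$wutz
  sorted[10] = wutzvqzsxzqyrsq$
  sorted[11] = xzqyrsq$wutzvqzs
  sorted[12] = yrsq$wutzvqzsxzq
  sorted[13] = zqyrsq$wutzvqzsx
  sorted[14] = zsxzqyrsq$wutzvq
  sorted[15] = zvqzsxzqyrsq$wut
sorted[12] = yrsq$wutzvqzsxzq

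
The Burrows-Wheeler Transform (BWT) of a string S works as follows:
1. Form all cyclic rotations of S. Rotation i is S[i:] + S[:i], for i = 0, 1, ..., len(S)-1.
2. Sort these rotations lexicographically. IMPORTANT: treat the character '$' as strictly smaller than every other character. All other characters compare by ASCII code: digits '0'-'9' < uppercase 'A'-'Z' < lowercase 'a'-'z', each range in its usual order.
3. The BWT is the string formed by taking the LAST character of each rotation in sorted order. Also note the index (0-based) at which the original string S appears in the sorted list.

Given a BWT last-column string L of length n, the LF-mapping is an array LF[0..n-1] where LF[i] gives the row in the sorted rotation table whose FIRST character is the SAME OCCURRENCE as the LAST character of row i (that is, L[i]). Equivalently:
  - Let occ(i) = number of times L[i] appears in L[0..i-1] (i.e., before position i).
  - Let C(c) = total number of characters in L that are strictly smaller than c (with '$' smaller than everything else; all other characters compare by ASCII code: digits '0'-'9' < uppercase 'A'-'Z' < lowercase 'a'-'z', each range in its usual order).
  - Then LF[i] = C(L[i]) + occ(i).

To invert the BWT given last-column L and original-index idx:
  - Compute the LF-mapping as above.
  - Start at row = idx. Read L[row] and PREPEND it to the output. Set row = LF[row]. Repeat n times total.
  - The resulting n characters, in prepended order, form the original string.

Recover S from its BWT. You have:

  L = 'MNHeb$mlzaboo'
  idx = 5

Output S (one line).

LF mapping: 2 3 1 7 5 0 9 8 12 4 6 10 11
Walk LF starting at row 5, prepending L[row]:
  step 1: row=5, L[5]='$', prepend. Next row=LF[5]=0
  step 2: row=0, L[0]='M', prepend. Next row=LF[0]=2
  step 3: row=2, L[2]='H', prepend. Next row=LF[2]=1
  step 4: row=1, L[1]='N', prepend. Next row=LF[1]=3
  step 5: row=3, L[3]='e', prepend. Next row=LF[3]=7
  step 6: row=7, L[7]='l', prepend. Next row=LF[7]=8
  step 7: row=8, L[8]='z', prepend. Next row=LF[8]=12
  step 8: row=12, L[12]='o', prepend. Next row=LF[12]=11
  step 9: row=11, L[11]='o', prepend. Next row=LF[11]=10
  step 10: row=10, L[10]='b', prepend. Next row=LF[10]=6
  step 11: row=6, L[6]='m', prepend. Next row=LF[6]=9
  step 12: row=9, L[9]='a', prepend. Next row=LF[9]=4
  step 13: row=4, L[4]='b', prepend. Next row=LF[4]=5
Reversed output: bamboozleNHM$

Answer: bamboozleNHM$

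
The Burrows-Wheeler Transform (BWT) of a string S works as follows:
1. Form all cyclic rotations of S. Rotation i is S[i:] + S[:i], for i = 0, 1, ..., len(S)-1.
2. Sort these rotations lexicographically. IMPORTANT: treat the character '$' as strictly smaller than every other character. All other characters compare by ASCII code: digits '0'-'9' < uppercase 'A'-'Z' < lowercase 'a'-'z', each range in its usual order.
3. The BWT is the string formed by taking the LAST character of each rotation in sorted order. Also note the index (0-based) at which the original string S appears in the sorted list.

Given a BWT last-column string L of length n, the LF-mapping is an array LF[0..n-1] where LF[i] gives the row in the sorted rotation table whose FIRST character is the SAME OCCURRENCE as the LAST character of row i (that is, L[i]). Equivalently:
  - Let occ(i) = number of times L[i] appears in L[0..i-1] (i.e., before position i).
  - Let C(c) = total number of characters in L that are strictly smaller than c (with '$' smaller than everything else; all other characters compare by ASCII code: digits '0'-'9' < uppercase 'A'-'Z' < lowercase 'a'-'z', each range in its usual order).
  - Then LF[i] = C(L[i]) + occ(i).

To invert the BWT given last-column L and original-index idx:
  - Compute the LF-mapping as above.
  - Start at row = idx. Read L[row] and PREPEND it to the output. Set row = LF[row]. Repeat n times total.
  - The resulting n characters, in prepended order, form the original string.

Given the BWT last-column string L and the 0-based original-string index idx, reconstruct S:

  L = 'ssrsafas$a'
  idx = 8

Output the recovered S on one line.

LF mapping: 6 7 5 8 1 4 2 9 0 3
Walk LF starting at row 8, prepending L[row]:
  step 1: row=8, L[8]='$', prepend. Next row=LF[8]=0
  step 2: row=0, L[0]='s', prepend. Next row=LF[0]=6
  step 3: row=6, L[6]='a', prepend. Next row=LF[6]=2
  step 4: row=2, L[2]='r', prepend. Next row=LF[2]=5
  step 5: row=5, L[5]='f', prepend. Next row=LF[5]=4
  step 6: row=4, L[4]='a', prepend. Next row=LF[4]=1
  step 7: row=1, L[1]='s', prepend. Next row=LF[1]=7
  step 8: row=7, L[7]='s', prepend. Next row=LF[7]=9
  step 9: row=9, L[9]='a', prepend. Next row=LF[9]=3
  step 10: row=3, L[3]='s', prepend. Next row=LF[3]=8
Reversed output: sassafras$

Answer: sassafras$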